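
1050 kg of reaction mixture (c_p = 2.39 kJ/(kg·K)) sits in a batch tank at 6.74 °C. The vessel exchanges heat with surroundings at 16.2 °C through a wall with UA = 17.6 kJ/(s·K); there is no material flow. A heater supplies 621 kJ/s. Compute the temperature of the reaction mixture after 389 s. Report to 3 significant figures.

48.6 °C

Lumped-capacitance energy balance: M c_p dT/dt = UA(T_amb − T) + Q̇.
dT/dt = (T_ss − T)/τ with T_ss = T_amb + Q̇/UA = 16.2 + 621/17.6 = 51.484 °C, τ = M c_p/UA = 1050·2.39/17.6 = 142.59 s.
This is linear first-order; T(t) = T_ss + (T₀ − T_ss) e^(−t/τ).
T(389) = 51.484 + (-44.744)·0.065337 = 48.561 °C.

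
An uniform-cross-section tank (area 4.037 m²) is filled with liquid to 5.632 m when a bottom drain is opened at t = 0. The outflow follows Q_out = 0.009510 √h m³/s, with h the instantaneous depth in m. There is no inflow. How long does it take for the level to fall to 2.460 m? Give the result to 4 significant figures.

With no inflow, A dh/dt = −0.009510 √h.
Separate and integrate: 2(√h − √h₀) = −(0.009510/A) t.
t = 2A(√h₀ − √h)/0.009510 = 2·4.037·(√5.632 − √2.460)/0.009510
  = 8.07400 × (2.37318 − 1.56844) / 0.009510 = 683.229 s.

683.2 s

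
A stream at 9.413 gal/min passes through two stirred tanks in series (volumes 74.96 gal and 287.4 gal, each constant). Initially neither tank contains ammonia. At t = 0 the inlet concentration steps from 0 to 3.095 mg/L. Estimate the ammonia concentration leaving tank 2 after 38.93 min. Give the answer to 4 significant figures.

Species balance on tank i: dCᵢ/dt = (Cᵢ₋₁ − Cᵢ)/τᵢ with τᵢ = Vᵢ/Q.
τ₁ = 74.96/9.413 = 7.96345 min; τ₂ = 287.4/9.413 = 30.5322 min.
Solving the cascade with C₁(0)=C₂(0)=0 gives C₂(t) = C_in[1 − (τ₁ e^(−t/τ₁) − τ₂ e^(−t/τ₂))/(τ₁ − τ₂)].
At t = 38.93: e^(−t/τ₁) = 0.00753210, e^(−t/τ₂) = 0.279418.
C₂ = 3.095·[1 − (7.96345·0.00753210 − 30.5322·0.279418)/(-22.5688)] = 3.095·0.624646 = 1.93328 mg/L.

1.933 mg/L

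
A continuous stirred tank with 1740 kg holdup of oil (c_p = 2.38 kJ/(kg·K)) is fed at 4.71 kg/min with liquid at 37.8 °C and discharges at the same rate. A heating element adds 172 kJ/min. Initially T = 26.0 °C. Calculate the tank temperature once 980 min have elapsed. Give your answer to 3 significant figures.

M c_p dT/dt = ṁ c_p (T_in − T) + Q̇.
τ = M/ṁ = 369.43 min; T_ss = T_in + Q̇/(ṁ c_p) = 37.8 + 172/(4.71·2.38) = 53.144 °C.
Solution: T(t) = T_ss + (T₀ − T_ss) e^(−t/τ).
T(980) = 53.144 + (-27.144)·e^(−980/369.43) = 53.144 + (-27.144)·0.070457 = 51.231 °C.

51.2 °C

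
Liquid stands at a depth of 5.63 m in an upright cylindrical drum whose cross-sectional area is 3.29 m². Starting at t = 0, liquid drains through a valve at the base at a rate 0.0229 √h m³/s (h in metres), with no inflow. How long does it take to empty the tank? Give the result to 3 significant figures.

682 s

Unsteady balance on liquid volume: A dh/dt = −0.0229 √h.
Separate and integrate: 2(√h − √h₀) = −(0.0229/A) t.
Set h = 0: 2√h₀ = (0.0229/A) t_empty ⇒ t_empty = 2A√h₀/0.0229.
t_empty = 2·3.29·√5.63/0.0229 = 6.5800·2.3728/0.0229 = 681.78 s.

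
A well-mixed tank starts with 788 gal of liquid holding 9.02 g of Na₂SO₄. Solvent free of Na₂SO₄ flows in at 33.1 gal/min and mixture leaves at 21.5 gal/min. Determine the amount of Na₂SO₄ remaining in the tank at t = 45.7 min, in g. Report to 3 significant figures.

3.48 g

Let m(t) be the amount of Na₂SO₄. Volume: V(t) = V₀ + (Q_in − Q_out) t = 788 + 11.600 t; V(45.7) = 1318.1 gal.
Species balance (pure solvent in): dm/dt = −Q_out · m/V(t).
Separate: dm/m = −Q_out dt/V(t) ⇒ ln(m/m₀) = −(Q_out/(Q_in−Q_out)) ln(V/V₀).
m = m₀ (V₀/V)^(Q_out/(Q_in−Q_out)) = 9.02 × (788/1318.1)^(1.8534) = 3.4761 g.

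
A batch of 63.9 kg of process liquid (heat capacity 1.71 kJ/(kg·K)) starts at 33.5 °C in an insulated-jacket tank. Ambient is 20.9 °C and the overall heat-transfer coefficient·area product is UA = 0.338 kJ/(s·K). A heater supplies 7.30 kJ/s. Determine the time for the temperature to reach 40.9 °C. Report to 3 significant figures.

559 s

Heat balance on the well-mixed liquid: M c_p dT/dt = −UA(T − T_amb) + Q̇.
τ = M c_p/UA = 323.28 s; T_ss = T_amb + Q̇/UA = 20.9 + 7.30/0.338 = 42.498 °C.
T(t) = T_ss + (T₀ − T_ss)e^(−t/τ); set T = 40.9:
t = −τ ln[(T − T_ss)/(T₀ − T_ss)] = −323.28 · ln(0.17756) = 558.77 s.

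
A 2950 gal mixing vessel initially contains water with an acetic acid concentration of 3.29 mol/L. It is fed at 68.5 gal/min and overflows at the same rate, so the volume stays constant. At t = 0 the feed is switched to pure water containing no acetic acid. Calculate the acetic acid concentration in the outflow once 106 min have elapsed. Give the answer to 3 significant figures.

Accumulation = in − out for the solute gives V dC/dt = Q(C_in − C).
So dC/dt = (C_in − C)/τ with τ = V/Q = 2950/68.5 = 43.066 min.
Solution: C(t) = C_in + (C₀ − C_in) e^(−t/τ).
C(106) = 0 + (3.29 − 0)·e^(−106/43.066) = 0 + (3.2900)·0.085319 = 0.28070 mol/L.

0.281 mol/L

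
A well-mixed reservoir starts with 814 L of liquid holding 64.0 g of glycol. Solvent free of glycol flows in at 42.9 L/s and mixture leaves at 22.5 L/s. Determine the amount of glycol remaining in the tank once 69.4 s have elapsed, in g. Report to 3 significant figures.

Total volume: dV/dt = Q_in − Q_out = 20.400 L/s, so V(t) = 814 + 20.400 t and V(69.4) = 2229.8 L.
No glycol enters, so dm/dt = −Q_out · (m/V).
Separate: dm/m = −Q_out dt/V(t) ⇒ ln(m/m₀) = −(Q_out/(Q_in−Q_out)) ln(V/V₀).
m = m₀ (V₀/V)^(Q_out/(Q_in−Q_out)) = 64.0 × (814/2229.8)^(1.1029) = 21.062 g.

21.1 g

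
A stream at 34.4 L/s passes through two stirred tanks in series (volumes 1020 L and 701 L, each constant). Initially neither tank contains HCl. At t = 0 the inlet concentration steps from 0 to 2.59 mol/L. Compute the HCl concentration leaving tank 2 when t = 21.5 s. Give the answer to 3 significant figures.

0.561 mol/L

Time constants: τᵢ = Vᵢ/Q for each well-mixed tank.
τ₁ = 1020/34.4 = 29.651 s; τ₂ = 701/34.4 = 20.378 s.
Solving the cascade with C₁(0)=C₂(0)=0 gives C₂(t) = C_in[1 − (τ₁ e^(−t/τ₁) − τ₂ e^(−t/τ₂))/(τ₁ − τ₂)].
At t = 21.5: e^(−t/τ₁) = 0.48428, e^(−t/τ₂) = 0.34817.
C₂ = 2.59·[1 − (29.651·0.48428 − 20.378·0.34817)/(9.2733)] = 2.59·0.21663 = 0.56107 mol/L.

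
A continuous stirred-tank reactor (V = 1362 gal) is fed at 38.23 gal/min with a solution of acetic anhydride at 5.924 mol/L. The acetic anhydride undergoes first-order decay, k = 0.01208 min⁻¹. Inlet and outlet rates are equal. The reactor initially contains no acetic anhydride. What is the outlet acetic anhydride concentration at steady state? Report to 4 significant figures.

4.142 mol/L

Accumulation = in − out − consumed: V dC/dt = Q C_in − Q C − k V C.
At steady state: 0 = Q C_in − (Q + kV) C_ss, so C_ss = Q C_in/(Q + kV).
C_ss = 38.23·5.924/(38.23 + 0.01208·1362) = 226.475/54.6830 = 4.14159 mol/L.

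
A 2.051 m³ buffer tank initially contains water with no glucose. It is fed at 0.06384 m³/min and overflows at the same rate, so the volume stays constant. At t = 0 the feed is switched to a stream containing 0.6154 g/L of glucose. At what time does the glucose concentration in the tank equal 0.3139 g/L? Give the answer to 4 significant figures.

Species balance: V dC/dt = Q(C_in − C) ⇒ τ = V/Q = 32.1272 min.
C(t) = C_in + (C₀ − C_in) e^(−t/τ). Set C = 0.3139 and solve for t:
e^(−t/τ) = (C − C_in)/(C₀ − C_in) = (0.3139 − 0.6154)/(0 − 0.6154) = 0.489925
t = −τ ln(…) = 32.1272 × 0.713502 = 22.9228 min.

22.92 min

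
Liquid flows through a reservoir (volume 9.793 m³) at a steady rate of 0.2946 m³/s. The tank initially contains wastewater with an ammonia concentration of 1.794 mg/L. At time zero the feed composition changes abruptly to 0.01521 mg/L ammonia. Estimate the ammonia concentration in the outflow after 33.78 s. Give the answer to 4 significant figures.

0.6591 mg/L

Transient balance on the dissolved component: V dC/dt = Q(C_in − C).
So dC/dt = (C_in − C)/τ with τ = V/Q = 9.793/0.2946 = 33.2417 s.
C approaches C_in exponentially: C(t) = C_in + (C₀ − C_in) e^(−t/τ).
C(33.78) = 0.01521 + (1.794 − 0.01521)·e^(−33.78/33.2417) = 0.01521 + (1.77879)·0.361970 = 0.659079 mg/L.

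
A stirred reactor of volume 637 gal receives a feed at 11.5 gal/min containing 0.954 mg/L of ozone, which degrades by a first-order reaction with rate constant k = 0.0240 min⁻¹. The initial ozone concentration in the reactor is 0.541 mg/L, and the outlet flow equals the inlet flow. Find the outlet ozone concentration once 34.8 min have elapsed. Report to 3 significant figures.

Accumulation = in − out − consumed: V dC/dt = Q C_in − Q C − k V C.
This is linear with rate a = Q/V + k = 0.042053 min⁻¹.
C_ss = Q C_in/(Q + kV) = 0.40955 mg/L; C(t) = C_ss + (C₀ − C_ss) e^(−a t).
C(34.8) = 0.40955 + (0.13145)·e^(−0.042053·34.8) = 0.40955 + (0.13145)·0.23143 = 0.43997 mg/L.

0.440 mg/L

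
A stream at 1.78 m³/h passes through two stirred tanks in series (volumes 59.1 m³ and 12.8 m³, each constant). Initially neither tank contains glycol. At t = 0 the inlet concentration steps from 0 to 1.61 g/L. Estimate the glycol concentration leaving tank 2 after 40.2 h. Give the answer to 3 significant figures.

0.999 g/L

Species balance on tank i: dCᵢ/dt = (Cᵢ₋₁ − Cᵢ)/τᵢ with τᵢ = Vᵢ/Q.
τ₁ = 59.1/1.78 = 33.202 h; τ₂ = 12.8/1.78 = 7.1910 h.
Tank 1: C₁ = C_in(1 − e^(−t/τ₁)). Tank 2 (τ₁ ≠ τ₂): C₂ = C_in[1 − (τ₁ e^(−t/τ₁) − τ₂ e^(−t/τ₂))/(τ₁ − τ₂)].
At t = 40.2: e^(−t/τ₁) = 0.29797, e^(−t/τ₂) = 0.0037339.
C₂ = 1.61·[1 − (33.202·0.29797 − 7.1910·0.0037339)/(26.011)] = 1.61·0.62069 = 0.99930 g/L.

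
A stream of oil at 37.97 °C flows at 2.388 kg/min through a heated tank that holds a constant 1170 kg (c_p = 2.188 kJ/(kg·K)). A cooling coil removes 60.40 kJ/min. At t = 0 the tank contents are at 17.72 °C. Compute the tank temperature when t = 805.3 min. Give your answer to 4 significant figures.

Energy balance: M c_p dT/dt = ṁ c_p (T_in − T) − 60.40.
Rearrange: dT/dt = (T_ss − T)/τ with τ = M/ṁ = 489.950 min and T_ss = T_in − Q̇/(ṁ c_p) = 26.4101 °C.
This is linear first-order; T(t) = T_ss + (T₀ − T_ss) e^(−t/τ).
T(805.3) = 26.4101 + (-8.69007)·e^(−805.3/489.950) = 26.4101 + (-8.69007)·0.193276 = 24.7305 °C.

24.73 °C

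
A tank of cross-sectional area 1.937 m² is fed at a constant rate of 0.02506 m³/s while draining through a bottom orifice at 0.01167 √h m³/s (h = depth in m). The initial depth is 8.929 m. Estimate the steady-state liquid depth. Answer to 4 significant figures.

4.611 m

Level balance: A dh/dt = 0.02506 − 0.01167 √h. Setting dh/dt = 0:
Q_in = 0.01167 √h_ss ⇒ √h_ss = 0.02506/0.01167 = 2.14739.
h_ss = 2.14739² = 4.61127 m. (Since h₀ = 8.929 m > h_ss, the level will fall toward this value.)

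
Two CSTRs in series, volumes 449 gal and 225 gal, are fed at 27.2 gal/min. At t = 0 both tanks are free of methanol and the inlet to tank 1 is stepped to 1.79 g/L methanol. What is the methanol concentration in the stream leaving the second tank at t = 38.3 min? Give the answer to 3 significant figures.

1.45 g/L

Time constants: τᵢ = Vᵢ/Q for each well-mixed tank.
τ₁ = 449/27.2 = 16.507 min; τ₂ = 225/27.2 = 8.2721 min.
Tank 1: C₁ = C_in(1 − e^(−t/τ₁)). Tank 2 (τ₁ ≠ τ₂): C₂ = C_in[1 − (τ₁ e^(−t/τ₁) − τ₂ e^(−t/τ₂))/(τ₁ − τ₂)].
At t = 38.3: e^(−t/τ₁) = 0.098256, e^(−t/τ₂) = 0.0097543.
C₂ = 1.79·[1 − (16.507·0.098256 − 8.2721·0.0097543)/(8.2353)] = 1.79·0.81285 = 1.4550 g/L.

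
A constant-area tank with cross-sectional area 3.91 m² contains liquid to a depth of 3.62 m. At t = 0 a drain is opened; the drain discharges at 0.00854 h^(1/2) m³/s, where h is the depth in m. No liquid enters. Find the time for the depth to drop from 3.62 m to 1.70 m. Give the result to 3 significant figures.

With no inflow, A dh/dt = −0.00854 √h.
Separate and integrate: 2(√h − √h₀) = −(0.00854/A) t.
t = 2A(√h₀ − √h)/0.00854 = 2·3.91·(√3.62 − √1.70)/0.00854
  = 7.8200 × (1.9026 − 1.3038) / 0.00854 = 548.31 s.

548 s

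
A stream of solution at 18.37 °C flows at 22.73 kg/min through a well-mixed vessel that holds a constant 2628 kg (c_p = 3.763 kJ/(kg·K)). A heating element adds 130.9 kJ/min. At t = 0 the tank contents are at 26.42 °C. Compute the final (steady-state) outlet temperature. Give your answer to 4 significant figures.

19.90 °C

Unsteady energy balance on the tank contents: M c_p dT/dt = ṁ c_p (T_in − T) + 130.9.
At steady state dT/dt = 0 ⇒ T_ss = T_in + Q̇/(ṁ c_p) = 18.37 + 130.9/(22.73·3.763) = 19.9004 °C.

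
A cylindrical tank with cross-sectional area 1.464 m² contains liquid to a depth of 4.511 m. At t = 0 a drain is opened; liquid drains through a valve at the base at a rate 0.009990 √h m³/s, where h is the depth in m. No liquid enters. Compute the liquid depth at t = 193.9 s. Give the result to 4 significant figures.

Volume balance on the tank: A dh/dt = −0.009990 √h.
∫ h^(−1/2) dh = −(0.009990/A) ∫ dt, giving 2√h = 2√h₀ − (0.009990/A) t.
√h = √4.511 − 0.009990·193.9/(2·1.464) = 2.12391 − 0.661565 = 1.46235.
h = 1.46235² = 2.13846 m.

2.138 m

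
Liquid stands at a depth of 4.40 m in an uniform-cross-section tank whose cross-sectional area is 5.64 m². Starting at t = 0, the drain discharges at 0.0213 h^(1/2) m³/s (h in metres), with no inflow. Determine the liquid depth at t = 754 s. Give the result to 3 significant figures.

0.454 m

With no inflow, A dh/dt = −0.0213 √h.
Separate and integrate: 2(√h − √h₀) = −(0.0213/A) t.
√h = √4.40 − 0.0213·754/(2·5.64) = 2.0976 − 1.4238 = 0.67384.
h = 0.67384² = 0.45406 m.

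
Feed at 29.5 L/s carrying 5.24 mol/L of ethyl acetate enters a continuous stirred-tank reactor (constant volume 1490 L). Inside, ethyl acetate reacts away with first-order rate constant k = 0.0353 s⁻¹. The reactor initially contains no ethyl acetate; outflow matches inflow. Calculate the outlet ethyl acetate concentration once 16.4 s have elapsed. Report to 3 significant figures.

V dC/dt = Q(C_in − C) − k V C.
dC/dt = (Q/V) C_in − (Q/V + k) C; effective rate a = Q/V + k = 0.019799 + 0.0353 = 0.055099 s⁻¹.
C_ss = Q C_in/(Q + kV) = 1.8829 mol/L; C(t) = C_ss + (C₀ − C_ss) e^(−a t).
C(16.4) = 1.8829 + (-1.8829)·e^(−0.055099·16.4) = 1.8829 + (-1.8829)·0.40510 = 1.1201 mol/L.

1.12 mol/L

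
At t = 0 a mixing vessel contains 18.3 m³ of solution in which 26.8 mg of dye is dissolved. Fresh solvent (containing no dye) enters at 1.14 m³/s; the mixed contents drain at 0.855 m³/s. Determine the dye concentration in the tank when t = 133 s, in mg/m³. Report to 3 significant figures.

Total volume: dV/dt = Q_in − Q_out = 0.28500 m³/s, so V(t) = 18.3 + 0.28500 t and V(133) = 56.205 m³.
Species balance (pure solvent in): dm/dt = −Q_out · m/V(t).
Separate: dm/m = −Q_out dt/V(t) ⇒ ln(m/m₀) = −(Q_out/(Q_in−Q_out)) ln(V/V₀).
m = m₀ (V₀/V)^(Q_out/(Q_in−Q_out)) = 26.8 × (18.3/56.205)^(3.0000) = 0.92505 mg.
C = m/V = 0.92505/56.205 = 0.016458 mg/m³.

0.0165 mg/m³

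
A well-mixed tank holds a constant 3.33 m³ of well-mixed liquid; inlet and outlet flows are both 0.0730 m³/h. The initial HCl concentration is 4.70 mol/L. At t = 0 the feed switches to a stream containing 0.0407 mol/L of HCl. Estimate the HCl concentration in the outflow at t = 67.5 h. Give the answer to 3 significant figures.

Species balance on the tank: V dC/dt = Q(C_in − C).
Rewrite as dC/dt + C/τ = C_in/τ, τ = V/Q = 45.616 h.
Solution: C(t) = C_in + (C₀ − C_in) e^(−t/τ).
C(67.5) = 0.0407 + (4.70 − 0.0407)·e^(−67.5/45.616) = 0.0407 + (4.6593)·0.22770 = 1.1016 mol/L.

1.10 mol/L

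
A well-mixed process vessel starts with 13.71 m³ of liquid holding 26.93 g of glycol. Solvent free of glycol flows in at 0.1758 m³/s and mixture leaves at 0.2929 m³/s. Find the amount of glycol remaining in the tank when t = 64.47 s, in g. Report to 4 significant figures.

Let m(t) be the amount of glycol. Volume: V(t) = V₀ + (Q_in − Q_out) t = 13.71 − 0.117100 t; V(64.47) = 6.16056 m³.
Solute balance: dm/dt = 0 − Q_out C = −Q_out m/V(t).
dm/m = −Q_out dt/(V₀ − 0.117100 t); integrating gives ln(m/m₀) = −(Q_out/(Q_in−Q_out)) ln(V/V₀).
m = m₀ (V₀/V)^(Q_out/(Q_in−Q_out)) = 26.93 × (13.71/6.16056)^(-2.50128) = 3.64123 g.

3.641 g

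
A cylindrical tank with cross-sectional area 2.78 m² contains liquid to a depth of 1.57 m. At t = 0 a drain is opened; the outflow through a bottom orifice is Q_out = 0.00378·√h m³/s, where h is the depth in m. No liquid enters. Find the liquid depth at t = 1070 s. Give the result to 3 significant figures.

A dh/dt = −Q_out = −0.00378 √h.
This is separable: 2 d(√h)/dt = −0.00378/A, so √h = √h₀ − (0.00378/(2A)) t.
√h = √1.57 − 0.00378·1070/(2·2.78) = 1.2530 − 0.72745 = 0.52555.
h = 0.52555² = 0.27620 m.

0.276 m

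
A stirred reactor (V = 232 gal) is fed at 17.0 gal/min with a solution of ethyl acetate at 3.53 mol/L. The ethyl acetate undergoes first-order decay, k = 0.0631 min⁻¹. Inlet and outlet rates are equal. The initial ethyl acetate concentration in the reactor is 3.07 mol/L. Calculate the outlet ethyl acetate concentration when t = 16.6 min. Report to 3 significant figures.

2.02 mol/L

Species balance: V dC/dt = Q C_in − Q C − k V C.
This is linear with rate a = Q/V + k = 0.13638 min⁻¹.
C_ss = Q C_in/(Q + kV) = 1.8967 mol/L; C(t) = C_ss + (C₀ − C_ss) e^(−a t).
C(16.6) = 1.8967 + (1.1733)·e^(−0.13638·16.6) = 1.8967 + (1.1733)·0.10395 = 2.0187 mol/L.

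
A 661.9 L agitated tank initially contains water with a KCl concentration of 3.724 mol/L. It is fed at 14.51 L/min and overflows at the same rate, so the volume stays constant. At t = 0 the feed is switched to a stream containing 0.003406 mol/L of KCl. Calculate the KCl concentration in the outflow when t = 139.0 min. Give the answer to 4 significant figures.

Accumulation = in − out for the solute gives V dC/dt = Q(C_in − C).
So dC/dt = (C_in − C)/τ with τ = V/Q = 661.9/14.51 = 45.6168 min.
Solution: C(t) = C_in + (C₀ − C_in) e^(−t/τ).
C(139.0) = 0.003406 + (3.724 − 0.003406)·e^(−139.0/45.6168) = 0.003406 + (3.72059)·0.0474954 = 0.180117 mol/L.

0.1801 mol/L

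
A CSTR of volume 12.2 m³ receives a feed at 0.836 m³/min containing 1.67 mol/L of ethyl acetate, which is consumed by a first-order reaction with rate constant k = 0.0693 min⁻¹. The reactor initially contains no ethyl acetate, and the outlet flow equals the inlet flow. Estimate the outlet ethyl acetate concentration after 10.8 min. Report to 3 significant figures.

0.643 mol/L

Accumulation = in − out − consumed: V dC/dt = Q C_in − Q C − k V C.
dC/dt = (Q/V) C_in − (Q/V + k) C; effective rate a = Q/V + k = 0.068525 + 0.0693 = 0.13782 min⁻¹.
C_ss = Q C_in/(Q + kV) = 0.83030 mol/L; C(t) = C_ss + (C₀ − C_ss) e^(−a t).
C(10.8) = 0.83030 + (-0.83030)·e^(−0.13782·10.8) = 0.83030 + (-0.83030)·0.22571 = 0.64289 mol/L.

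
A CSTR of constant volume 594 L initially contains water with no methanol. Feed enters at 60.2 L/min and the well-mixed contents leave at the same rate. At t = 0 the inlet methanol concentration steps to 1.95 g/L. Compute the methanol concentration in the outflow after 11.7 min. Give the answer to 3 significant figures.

Unsteady species balance (constant V, well mixed): V dC/dt = Q(C_in − C).
So dC/dt = (C_in − C)/τ with τ = V/Q = 594/60.2 = 9.8671 min.
Integrating: C(t) = C_in + (C₀ − C_in) e^(−t/τ).
C(11.7) = 1.95 + (0 − 1.95)·e^(−11.7/9.8671) = 1.95 + (-1.9500)·0.30551 = 1.3542 g/L.

1.35 g/L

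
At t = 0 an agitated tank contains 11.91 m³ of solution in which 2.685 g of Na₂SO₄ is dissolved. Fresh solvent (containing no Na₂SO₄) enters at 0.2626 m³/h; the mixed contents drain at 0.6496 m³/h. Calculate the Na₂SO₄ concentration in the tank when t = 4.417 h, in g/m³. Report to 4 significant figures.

0.2029 g/m³

Total volume: dV/dt = Q_in − Q_out = -0.387000 m³/h, so V(t) = 11.91 − 0.387000 t and V(4.417) = 10.2006 m³.
No Na₂SO₄ enters, so dm/dt = −Q_out · (m/V).
Separate: dm/m = −Q_out dt/V(t) ⇒ ln(m/m₀) = −(Q_out/(Q_in−Q_out)) ln(V/V₀).
m = m₀ (V₀/V)^(Q_out/(Q_in−Q_out)) = 2.685 × (11.91/10.2006)^(-1.67855) = 2.07015 g.
C = m/V = 2.07015/10.2006 = 0.202944 g/m³.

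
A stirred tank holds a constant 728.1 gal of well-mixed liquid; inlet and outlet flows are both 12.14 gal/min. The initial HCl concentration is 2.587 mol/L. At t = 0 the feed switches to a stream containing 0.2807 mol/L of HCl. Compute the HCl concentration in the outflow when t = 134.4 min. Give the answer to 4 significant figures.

0.5260 mol/L

Species balance on the tank: V dC/dt = Q(C_in − C).
Time constant τ = V/Q = 728.1/12.14 = 59.9753 min.
C approaches C_in exponentially: C(t) = C_in + (C₀ − C_in) e^(−t/τ).
C(134.4) = 0.2807 + (2.587 − 0.2807)·e^(−134.4/59.9753) = 0.2807 + (2.30630)·0.106360 = 0.525999 mol/L.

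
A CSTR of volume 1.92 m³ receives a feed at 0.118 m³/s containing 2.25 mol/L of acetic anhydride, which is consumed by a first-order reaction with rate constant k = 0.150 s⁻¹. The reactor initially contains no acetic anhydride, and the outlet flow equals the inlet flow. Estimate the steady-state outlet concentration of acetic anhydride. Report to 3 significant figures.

0.654 mol/L

Accumulation = in − out − consumed: V dC/dt = Q C_in − Q C − k V C.
At steady state: 0 = Q C_in − (Q + kV) C_ss, so C_ss = Q C_in/(Q + kV).
C_ss = 0.118·2.25/(0.118 + 0.150·1.92) = 0.26550/0.40600 = 0.65394 mol/L.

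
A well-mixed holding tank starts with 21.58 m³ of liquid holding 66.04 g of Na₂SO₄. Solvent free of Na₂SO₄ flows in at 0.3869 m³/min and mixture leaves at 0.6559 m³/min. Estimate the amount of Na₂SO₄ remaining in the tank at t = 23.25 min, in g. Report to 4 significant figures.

28.67 g

Total volume: dV/dt = Q_in − Q_out = -0.269000 m³/min, so V(t) = 21.58 − 0.269000 t and V(23.25) = 15.3257 m³.
Species balance (pure solvent in): dm/dt = −Q_out · m/V(t).
dm/m = −Q_out dt/(V₀ − 0.269000 t); integrating gives ln(m/m₀) = −(Q_out/(Q_in−Q_out)) ln(V/V₀).
m = m₀ (V₀/V)^(Q_out/(Q_in−Q_out)) = 66.04 × (21.58/15.3257)^(-2.43829) = 28.6685 g.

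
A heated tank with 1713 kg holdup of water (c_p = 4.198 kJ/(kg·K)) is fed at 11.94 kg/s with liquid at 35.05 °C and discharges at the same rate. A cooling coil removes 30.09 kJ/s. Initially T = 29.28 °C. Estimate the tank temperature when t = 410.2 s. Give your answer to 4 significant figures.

Heat balance on the well-mixed liquid: M c_p dT/dt = ṁ c_p (T_in − T) − 30.09.
τ = M/ṁ = 143.467 s; T_ss = T_in − Q̇/(ṁ c_p) = 35.05 − 30.09/(11.94·4.198) = 34.4497 °C.
This is linear first-order; T(t) = T_ss + (T₀ − T_ss) e^(−t/τ).
T(410.2) = 34.4497 + (-5.16969)·e^(−410.2/143.467) = 34.4497 + (-5.16969)·0.0573153 = 34.1534 °C.

34.15 °C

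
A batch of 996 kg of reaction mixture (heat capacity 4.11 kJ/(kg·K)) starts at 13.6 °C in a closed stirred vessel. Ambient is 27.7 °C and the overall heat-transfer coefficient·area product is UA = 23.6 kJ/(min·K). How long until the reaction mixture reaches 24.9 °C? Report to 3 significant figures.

280 min

First-law balance (no shaft work): M c_p dT/dt = −UA(T − T_amb).
τ = M c_p/UA = 173.46 min; T_ss = T_amb = 27.700 °C.
T(t) = T_ss + (T₀ − T_ss)e^(−t/τ); set T = 24.9:
t = −τ ln[(T − T_ss)/(T₀ − T_ss)] = −173.46 · ln(0.19858) = 280.40 min.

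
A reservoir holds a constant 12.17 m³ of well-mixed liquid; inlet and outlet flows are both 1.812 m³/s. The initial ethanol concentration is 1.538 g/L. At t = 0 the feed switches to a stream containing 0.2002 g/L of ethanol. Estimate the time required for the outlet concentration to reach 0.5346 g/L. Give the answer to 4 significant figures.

Accumulation = in − out for the solute gives V dC/dt = Q(C_in − C), so τ = V/Q = 6.71634 s.
C(t) = C_in + (C₀ − C_in) e^(−t/τ). Set C = 0.5346 and solve for t:
e^(−t/τ) = (C − C_in)/(C₀ − C_in) = (0.5346 − 0.2002)/(1.538 − 0.2002) = 0.249963
t = −τ ln(…) = 6.71634 × 1.38644 = 9.31182 s.

9.312 s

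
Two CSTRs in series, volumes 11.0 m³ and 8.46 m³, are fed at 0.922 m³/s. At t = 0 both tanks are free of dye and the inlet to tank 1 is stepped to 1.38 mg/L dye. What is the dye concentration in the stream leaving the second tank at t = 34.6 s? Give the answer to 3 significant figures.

Time constants: τᵢ = Vᵢ/Q for each well-mixed tank.
τ₁ = 11.0/0.922 = 11.931 s; τ₂ = 8.46/0.922 = 9.1757 s.
Tank 1: C₁ = C_in(1 − e^(−t/τ₁)). Tank 2 (τ₁ ≠ τ₂): C₂ = C_in[1 − (τ₁ e^(−t/τ₁) − τ₂ e^(−t/τ₂))/(τ₁ − τ₂)].
At t = 34.6: e^(−t/τ₁) = 0.055017, e^(−t/τ₂) = 0.023033.
C₂ = 1.38·[1 − (11.931·0.055017 − 9.1757·0.023033)/(2.7549)] = 1.38·0.83845 = 1.1571 mg/L.

1.16 mg/L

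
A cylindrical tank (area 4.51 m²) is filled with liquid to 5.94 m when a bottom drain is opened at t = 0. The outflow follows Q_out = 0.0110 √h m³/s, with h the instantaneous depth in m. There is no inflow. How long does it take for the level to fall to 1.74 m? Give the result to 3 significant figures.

With no inflow, A dh/dt = −0.0110 √h.
Separate and integrate: 2(√h − √h₀) = −(0.0110/A) t.
t = 2A(√h₀ − √h)/0.0110 = 2·4.51·(√5.94 − √1.74)/0.0110
  = 9.0200 × (2.4372 − 1.3191) / 0.0110 = 916.86 s.

917 s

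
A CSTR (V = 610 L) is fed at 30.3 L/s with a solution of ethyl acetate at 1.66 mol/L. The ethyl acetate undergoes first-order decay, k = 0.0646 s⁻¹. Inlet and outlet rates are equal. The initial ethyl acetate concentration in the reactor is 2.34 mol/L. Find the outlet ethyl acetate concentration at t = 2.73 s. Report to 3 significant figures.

Accumulation = in − out − consumed: V dC/dt = Q C_in − Q C − k V C.
This is linear with rate a = Q/V + k = 0.11427 s⁻¹.
C_ss = Q C_in/(Q + kV) = 0.72157 mol/L; C(t) = C_ss + (C₀ − C_ss) e^(−a t).
C(2.73) = 0.72157 + (1.6184)·e^(−0.11427·2.73) = 0.72157 + (1.6184)·0.73201 = 1.9063 mol/L.

1.91 mol/L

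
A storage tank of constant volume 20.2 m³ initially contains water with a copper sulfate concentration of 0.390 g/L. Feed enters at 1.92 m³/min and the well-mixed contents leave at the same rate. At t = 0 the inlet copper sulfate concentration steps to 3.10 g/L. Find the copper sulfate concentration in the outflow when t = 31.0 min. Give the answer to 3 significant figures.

Unsteady species balance (constant V, well mixed): V dC/dt = Q(C_in − C).
Rewrite as dC/dt + C/τ = C_in/τ, τ = V/Q = 10.521 min.
This is linear first-order; C(t) = C_in + (C₀ − C_in) e^(−t/τ).
C(31.0) = 3.10 + (0.390 − 3.10)·e^(−31.0/10.521) = 3.10 + (-2.7100)·0.052521 = 2.9577 g/L.

2.96 g/L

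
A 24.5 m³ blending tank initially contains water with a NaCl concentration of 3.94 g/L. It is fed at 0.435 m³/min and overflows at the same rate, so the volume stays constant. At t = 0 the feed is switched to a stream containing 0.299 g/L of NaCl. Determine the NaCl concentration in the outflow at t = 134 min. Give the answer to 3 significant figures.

0.636 g/L

Unsteady species balance (constant V, well mixed): V dC/dt = Q(C_in − C).
Rewrite as dC/dt + C/τ = C_in/τ, τ = V/Q = 56.322 min.
Integrating: C(t) = C_in + (C₀ − C_in) e^(−t/τ).
C(134) = 0.299 + (3.94 − 0.299)·e^(−134/56.322) = 0.299 + (3.6410)·0.092626 = 0.63625 g/L.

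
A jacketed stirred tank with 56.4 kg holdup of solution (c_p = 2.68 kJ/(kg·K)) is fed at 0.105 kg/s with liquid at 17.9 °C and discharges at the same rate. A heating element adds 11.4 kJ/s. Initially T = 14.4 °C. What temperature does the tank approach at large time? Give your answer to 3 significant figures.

First-law balance (no shaft work): M c_p dT/dt = ṁ c_p (T_in − T) + 11.4.
At steady state dT/dt = 0 ⇒ T_ss = T_in + Q̇/(ṁ c_p) = 17.9 + 11.4/(0.105·2.68) = 58.412 °C.

58.4 °C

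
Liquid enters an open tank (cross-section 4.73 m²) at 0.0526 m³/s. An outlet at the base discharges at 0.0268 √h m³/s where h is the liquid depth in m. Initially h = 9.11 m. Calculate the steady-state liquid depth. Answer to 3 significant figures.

A dh/dt = Q_in − 0.0268 √h. Steady state requires inflow = outflow:
Q_in = 0.0268 √h_ss ⇒ √h_ss = 0.0526/0.0268 = 1.9627.
h_ss = 1.9627² = 3.8521 m. (Since h₀ = 9.11 m > h_ss, the level will fall toward this value.)

3.85 m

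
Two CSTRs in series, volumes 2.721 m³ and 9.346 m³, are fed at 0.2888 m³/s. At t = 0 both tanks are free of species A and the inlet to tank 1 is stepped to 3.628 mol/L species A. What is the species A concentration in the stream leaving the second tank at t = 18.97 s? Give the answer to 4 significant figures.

Time constants: τᵢ = Vᵢ/Q for each well-mixed tank.
τ₁ = 2.721/0.2888 = 9.42175 s; τ₂ = 9.346/0.2888 = 32.3615 s.
Tank 1: C₁ = C_in(1 − e^(−t/τ₁)). Tank 2 (τ₁ ≠ τ₂): C₂ = C_in[1 − (τ₁ e^(−t/τ₁) − τ₂ e^(−t/τ₂))/(τ₁ − τ₂)].
At t = 18.97: e^(−t/τ₁) = 0.133530, e^(−t/τ₂) = 0.556443.
C₂ = 3.628·[1 − (9.42175·0.133530 − 32.3615·0.556443)/(-22.9398)] = 3.628·0.269859 = 0.979050 mol/L.

0.9791 mol/L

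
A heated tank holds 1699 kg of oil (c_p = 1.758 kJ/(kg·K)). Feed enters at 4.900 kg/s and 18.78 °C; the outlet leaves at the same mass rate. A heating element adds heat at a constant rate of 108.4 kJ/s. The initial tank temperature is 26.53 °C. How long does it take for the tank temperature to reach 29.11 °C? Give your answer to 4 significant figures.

M c_p dT/dt = ṁ c_p (T_in − T) + Q̇.
τ = M/ṁ = 346.735 s; T_ss = T_in + Q̇/(ṁ c_p) = 31.3639 °C.
T(t) = T_ss + (T₀ − T_ss) e^(−t/τ). Set T = 29.11:
e^(−t/τ) = (29.11 − 31.3639)/(26.53 − 31.3639) = 0.466267
t = −346.735 · ln(0.466267) = 264.558 s.

264.6 s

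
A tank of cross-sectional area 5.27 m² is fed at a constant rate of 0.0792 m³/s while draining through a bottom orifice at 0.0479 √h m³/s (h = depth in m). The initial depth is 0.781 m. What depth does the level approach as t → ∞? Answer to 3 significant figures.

2.73 m

A dh/dt = Q_in − 0.0479 √h. Steady state requires inflow = outflow:
Q_in = 0.0479 √h_ss ⇒ √h_ss = 0.0792/0.0479 = 1.6534.
h_ss = 1.6534² = 2.7339 m. (Since h₀ = 0.781 m < h_ss, the level will rise toward this value.)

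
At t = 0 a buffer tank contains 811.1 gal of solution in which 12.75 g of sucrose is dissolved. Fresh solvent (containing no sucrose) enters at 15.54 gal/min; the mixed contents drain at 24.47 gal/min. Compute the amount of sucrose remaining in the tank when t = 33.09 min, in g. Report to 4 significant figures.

3.684 g

Total volume: dV/dt = Q_in − Q_out = -8.93000 gal/min, so V(t) = 811.1 − 8.93000 t and V(33.09) = 515.606 gal.
Species balance (pure solvent in): dm/dt = −Q_out · m/V(t).
Separate: dm/m = −Q_out dt/V(t) ⇒ ln(m/m₀) = −(Q_out/(Q_in−Q_out)) ln(V/V₀).
m = m₀ (V₀/V)^(Q_out/(Q_in−Q_out)) = 12.75 × (811.1/515.606)^(-2.74020) = 3.68433 g.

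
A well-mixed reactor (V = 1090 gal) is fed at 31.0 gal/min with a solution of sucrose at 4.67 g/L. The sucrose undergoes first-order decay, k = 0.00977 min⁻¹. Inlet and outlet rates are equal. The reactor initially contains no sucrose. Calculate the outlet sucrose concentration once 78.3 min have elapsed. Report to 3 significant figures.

3.30 g/L

V dC/dt = Q(C_in − C) − k V C.
This is linear with rate a = Q/V + k = 0.038210 min⁻¹.
C_ss = Q C_in/(Q + kV) = 3.4759 g/L; C(t) = C_ss + (C₀ − C_ss) e^(−a t).
C(78.3) = 3.4759 + (-3.4759)·e^(−0.038210·78.3) = 3.4759 + (-3.4759)·0.050193 = 3.3015 g/L.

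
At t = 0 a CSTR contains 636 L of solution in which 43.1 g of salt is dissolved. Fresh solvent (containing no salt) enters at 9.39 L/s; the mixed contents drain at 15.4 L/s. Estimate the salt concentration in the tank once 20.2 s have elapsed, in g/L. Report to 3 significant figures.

Let m(t) be the amount of salt. Volume: V(t) = V₀ + (Q_in − Q_out) t = 636 − 6.0100 t; V(20.2) = 514.60 L.
Species balance (pure solvent in): dm/dt = −Q_out · m/V(t).
dm/m = −Q_out dt/(V₀ − 6.0100 t); integrating gives ln(m/m₀) = −(Q_out/(Q_in−Q_out)) ln(V/V₀).
m = m₀ (V₀/V)^(Q_out/(Q_in−Q_out)) = 43.1 × (636/514.60)^(-2.5624) = 25.048 g.
C = m/V = 25.048/514.60 = 0.048674 g/L.

0.0487 g/L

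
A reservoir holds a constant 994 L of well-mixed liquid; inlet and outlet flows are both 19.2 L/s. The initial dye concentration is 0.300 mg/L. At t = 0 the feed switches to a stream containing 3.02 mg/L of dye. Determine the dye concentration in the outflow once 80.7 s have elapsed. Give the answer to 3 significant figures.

Accumulation = in − out for the solute gives V dC/dt = Q(C_in − C).
So dC/dt = (C_in − C)/τ with τ = V/Q = 994/19.2 = 51.771 s.
C approaches C_in exponentially: C(t) = C_in + (C₀ − C_in) e^(−t/τ).
C(80.7) = 3.02 + (0.300 − 3.02)·e^(−80.7/51.771) = 3.02 + (-2.7200)·0.21039 = 2.4477 mg/L.

2.45 mg/L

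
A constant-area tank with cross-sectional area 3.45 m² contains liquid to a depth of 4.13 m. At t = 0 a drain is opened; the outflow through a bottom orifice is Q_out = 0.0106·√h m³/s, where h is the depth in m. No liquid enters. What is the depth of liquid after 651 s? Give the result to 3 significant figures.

With no inflow, A dh/dt = −0.0106 √h.
∫ h^(−1/2) dh = −(0.0106/A) ∫ dt, giving 2√h = 2√h₀ − (0.0106/A) t.
√h = √4.13 − 0.0106·651/(2·3.45) = 2.0322 − 1.0001 = 1.0322.
h = 1.0322² = 1.0653 m.

1.07 m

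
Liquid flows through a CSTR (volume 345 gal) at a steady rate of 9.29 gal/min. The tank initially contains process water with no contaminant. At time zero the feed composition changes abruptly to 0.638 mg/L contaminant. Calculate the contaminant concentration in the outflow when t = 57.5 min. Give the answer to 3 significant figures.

Species balance on the tank: V dC/dt = Q(C_in − C).
So dC/dt = (C_in − C)/τ with τ = V/Q = 345/9.29 = 37.137 min.
This is linear first-order; C(t) = C_in + (C₀ − C_in) e^(−t/τ).
C(57.5) = 0.638 + (0 − 0.638)·e^(−57.5/37.137) = 0.638 + (-0.63800)·0.21260 = 0.50236 mg/L.

0.502 mg/L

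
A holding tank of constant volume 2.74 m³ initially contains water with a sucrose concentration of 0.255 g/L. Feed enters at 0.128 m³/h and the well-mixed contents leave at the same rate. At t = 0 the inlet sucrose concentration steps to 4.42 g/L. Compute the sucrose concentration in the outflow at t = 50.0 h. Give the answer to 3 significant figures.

Species balance on the tank: V dC/dt = Q(C_in − C).
Rewrite as dC/dt + C/τ = C_in/τ, τ = V/Q = 21.406 h.
Integrating: C(t) = C_in + (C₀ − C_in) e^(−t/τ).
C(50.0) = 4.42 + (0.255 − 4.42)·e^(−50.0/21.406) = 4.42 + (-4.1650)·0.096736 = 4.0171 g/L.

4.02 g/L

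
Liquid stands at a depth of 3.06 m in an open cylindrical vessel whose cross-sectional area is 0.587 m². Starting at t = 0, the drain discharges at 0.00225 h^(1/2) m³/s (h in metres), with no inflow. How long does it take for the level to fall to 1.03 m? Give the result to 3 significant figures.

A dh/dt = −Q_out = −0.00225 √h.
This is separable: 2 d(√h)/dt = −0.00225/A, so √h = √h₀ − (0.00225/(2A)) t.
t = 2A(√h₀ − √h)/0.00225 = 2·0.587·(√3.06 − √1.03)/0.00225
  = 1.1740 × (1.7493 − 1.0149) / 0.00225 = 383.19 s.

383 s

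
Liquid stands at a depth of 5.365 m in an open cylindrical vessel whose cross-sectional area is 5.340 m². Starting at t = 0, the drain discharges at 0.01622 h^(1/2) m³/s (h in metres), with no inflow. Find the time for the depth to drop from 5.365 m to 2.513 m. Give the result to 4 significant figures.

With no inflow, A dh/dt = −0.01622 √h.
Separate and integrate: 2(√h − √h₀) = −(0.01622/A) t.
t = 2A(√h₀ − √h)/0.01622 = 2·5.340·(√5.365 − √2.513)/0.01622
  = 10.6800 × (2.31625 − 1.58524) / 0.01622 = 481.326 s.

481.3 s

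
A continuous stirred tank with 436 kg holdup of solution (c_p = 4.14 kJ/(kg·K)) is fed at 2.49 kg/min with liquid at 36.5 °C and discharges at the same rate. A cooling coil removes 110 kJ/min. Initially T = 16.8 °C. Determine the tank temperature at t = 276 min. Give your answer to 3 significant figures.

M c_p dT/dt = ṁ c_p (T_in − T) − Q̇.
Rearrange: dT/dt = (T_ss − T)/τ with τ = M/ṁ = 175.10 min and T_ss = T_in − Q̇/(ṁ c_p) = 25.829 °C.
This is linear first-order; T(t) = T_ss + (T₀ − T_ss) e^(−t/τ).
T(276) = 25.829 + (-9.0293)·e^(−276/175.10) = 25.829 + (-9.0293)·0.20675 = 23.962 °C.

24.0 °C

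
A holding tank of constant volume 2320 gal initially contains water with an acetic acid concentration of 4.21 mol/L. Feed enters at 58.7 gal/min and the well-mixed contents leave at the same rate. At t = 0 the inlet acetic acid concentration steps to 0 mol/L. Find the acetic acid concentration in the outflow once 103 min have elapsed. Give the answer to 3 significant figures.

0.311 mol/L

Accumulation = in − out for the solute gives V dC/dt = Q(C_in − C).
So dC/dt = (C_in − C)/τ with τ = V/Q = 2320/58.7 = 39.523 min.
This is linear first-order; C(t) = C_in + (C₀ − C_in) e^(−t/τ).
C(103) = 0 + (4.21 − 0)·e^(−103/39.523) = 0 + (4.2100)·0.073824 = 0.31080 mol/L.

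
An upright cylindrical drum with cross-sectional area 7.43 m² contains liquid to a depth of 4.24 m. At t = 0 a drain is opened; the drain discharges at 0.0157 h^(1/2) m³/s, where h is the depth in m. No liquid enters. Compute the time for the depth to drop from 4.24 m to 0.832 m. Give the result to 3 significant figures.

1090 s

Accumulation of liquid (constant cross-section A): A dh/dt = −0.0157 √h.
This is separable: 2 d(√h)/dt = −0.0157/A, so √h = √h₀ − (0.0157/(2A)) t.
t = 2A(√h₀ − √h)/0.0157 = 2·7.43·(√4.24 − √0.832)/0.0157
  = 14.860 × (2.0591 − 0.91214) / 0.0157 = 1085.6 s.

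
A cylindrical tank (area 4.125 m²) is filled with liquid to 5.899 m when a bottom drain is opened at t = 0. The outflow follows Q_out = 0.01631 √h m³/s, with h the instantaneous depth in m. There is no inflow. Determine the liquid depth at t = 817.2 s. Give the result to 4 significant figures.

A dh/dt = −Q_out = −0.01631 √h.
This is separable: 2 d(√h)/dt = −0.01631/A, so √h = √h₀ − (0.01631/(2A)) t.
√h = √5.899 − 0.01631·817.2/(2·4.125) = 2.42879 − 1.61558 = 0.813206.
h = 0.813206² = 0.661304 m.

0.6613 m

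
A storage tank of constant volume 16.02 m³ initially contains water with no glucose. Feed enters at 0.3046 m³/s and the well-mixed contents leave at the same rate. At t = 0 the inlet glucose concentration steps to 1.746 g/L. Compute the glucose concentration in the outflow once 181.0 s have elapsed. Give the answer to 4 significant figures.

1.690 g/L

Transient balance on the dissolved component: V dC/dt = Q(C_in − C).
So dC/dt = (C_in − C)/τ with τ = V/Q = 16.02/0.3046 = 52.5936 s.
This is linear first-order; C(t) = C_in + (C₀ − C_in) e^(−t/τ).
C(181.0) = 1.746 + (0 − 1.746)·e^(−181.0/52.5936) = 1.746 + (-1.74600)·0.0320171 = 1.69010 g/L.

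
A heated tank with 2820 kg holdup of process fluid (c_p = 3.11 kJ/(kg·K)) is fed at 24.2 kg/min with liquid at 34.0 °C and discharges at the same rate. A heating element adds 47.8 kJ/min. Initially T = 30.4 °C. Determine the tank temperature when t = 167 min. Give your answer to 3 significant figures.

33.6 °C

M c_p dT/dt = ṁ c_p (T_in − T) + Q̇.
τ = M/ṁ = 116.53 min; T_ss = T_in + Q̇/(ṁ c_p) = 34.0 + 47.8/(24.2·3.11) = 34.635 °C.
This is linear first-order; T(t) = T_ss + (T₀ − T_ss) e^(−t/τ).
T(167) = 34.635 + (-4.2351)·e^(−167/116.53) = 34.635 + (-4.2351)·0.23856 = 33.625 °C.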